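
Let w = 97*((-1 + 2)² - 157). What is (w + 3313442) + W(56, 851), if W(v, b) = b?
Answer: 3299161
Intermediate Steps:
w = -15132 (w = 97*(1² - 157) = 97*(1 - 157) = 97*(-156) = -15132)
(w + 3313442) + W(56, 851) = (-15132 + 3313442) + 851 = 3298310 + 851 = 3299161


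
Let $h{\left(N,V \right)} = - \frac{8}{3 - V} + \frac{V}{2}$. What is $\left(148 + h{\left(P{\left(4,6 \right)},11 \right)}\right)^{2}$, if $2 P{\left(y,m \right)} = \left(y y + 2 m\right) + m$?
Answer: $\frac{95481}{4} \approx 23870.0$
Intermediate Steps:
$P{\left(y,m \right)} = \frac{y^{2}}{2} + \frac{3 m}{2}$ ($P{\left(y,m \right)} = \frac{\left(y y + 2 m\right) + m}{2} = \frac{\left(y^{2} + 2 m\right) + m}{2} = \frac{y^{2} + 3 m}{2} = \frac{y^{2}}{2} + \frac{3 m}{2}$)
$h{\left(N,V \right)} = \frac{V}{2} - \frac{8}{3 - V}$ ($h{\left(N,V \right)} = - \frac{8}{3 - V} + V \frac{1}{2} = - \frac{8}{3 - V} + \frac{V}{2} = \frac{V}{2} - \frac{8}{3 - V}$)
$\left(148 + h{\left(P{\left(4,6 \right)},11 \right)}\right)^{2} = \left(148 + \frac{16 + 11^{2} - 33}{2 \left(-3 + 11\right)}\right)^{2} = \left(148 + \frac{16 + 121 - 33}{2 \cdot 8}\right)^{2} = \left(148 + \frac{1}{2} \cdot \frac{1}{8} \cdot 104\right)^{2} = \left(148 + \frac{13}{2}\right)^{2} = \left(\frac{309}{2}\right)^{2} = \frac{95481}{4}$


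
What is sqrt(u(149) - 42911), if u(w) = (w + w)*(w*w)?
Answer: sqrt(6572987) ≈ 2563.8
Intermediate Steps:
u(w) = 2*w**3 (u(w) = (2*w)*w**2 = 2*w**3)
sqrt(u(149) - 42911) = sqrt(2*149**3 - 42911) = sqrt(2*3307949 - 42911) = sqrt(6615898 - 42911) = sqrt(6572987)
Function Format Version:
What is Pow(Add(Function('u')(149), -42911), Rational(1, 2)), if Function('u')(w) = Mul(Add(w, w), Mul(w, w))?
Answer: Pow(6572987, Rational(1, 2)) ≈ 2563.8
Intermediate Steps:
Function('u')(w) = Mul(2, Pow(w, 3)) (Function('u')(w) = Mul(Mul(2, w), Pow(w, 2)) = Mul(2, Pow(w, 3)))
Pow(Add(Function('u')(149), -42911), Rational(1, 2)) = Pow(Add(Mul(2, Pow(149, 3)), -42911), Rational(1, 2)) = Pow(Add(Mul(2, 3307949), -42911), Rational(1, 2)) = Pow(Add(6615898, -42911), Rational(1, 2)) = Pow(6572987, Rational(1, 2))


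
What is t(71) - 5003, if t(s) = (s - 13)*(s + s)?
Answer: 3233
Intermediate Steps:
t(s) = 2*s*(-13 + s) (t(s) = (-13 + s)*(2*s) = 2*s*(-13 + s))
t(71) - 5003 = 2*71*(-13 + 71) - 5003 = 2*71*58 - 5003 = 8236 - 5003 = 3233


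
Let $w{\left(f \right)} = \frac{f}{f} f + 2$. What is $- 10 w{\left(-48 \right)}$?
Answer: $460$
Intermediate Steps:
$w{\left(f \right)} = 2 + f$ ($w{\left(f \right)} = 1 f + 2 = f + 2 = 2 + f$)
$- 10 w{\left(-48 \right)} = - 10 \left(2 - 48\right) = \left(-10\right) \left(-46\right) = 460$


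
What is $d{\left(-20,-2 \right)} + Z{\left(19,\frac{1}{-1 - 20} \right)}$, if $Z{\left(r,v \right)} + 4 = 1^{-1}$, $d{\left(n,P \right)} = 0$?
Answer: $-3$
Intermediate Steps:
$Z{\left(r,v \right)} = -3$ ($Z{\left(r,v \right)} = -4 + 1^{-1} = -4 + 1 = -3$)
$d{\left(-20,-2 \right)} + Z{\left(19,\frac{1}{-1 - 20} \right)} = 0 - 3 = -3$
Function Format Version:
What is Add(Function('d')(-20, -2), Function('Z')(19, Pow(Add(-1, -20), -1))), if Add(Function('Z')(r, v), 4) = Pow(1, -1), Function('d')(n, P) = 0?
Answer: -3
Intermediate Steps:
Function('Z')(r, v) = -3 (Function('Z')(r, v) = Add(-4, Pow(1, -1)) = Add(-4, 1) = -3)
Add(Function('d')(-20, -2), Function('Z')(19, Pow(Add(-1, -20), -1))) = Add(0, -3) = -3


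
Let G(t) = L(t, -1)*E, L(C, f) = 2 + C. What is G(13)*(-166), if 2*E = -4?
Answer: 4980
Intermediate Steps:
E = -2 (E = (1/2)*(-4) = -2)
G(t) = -4 - 2*t (G(t) = (2 + t)*(-2) = -4 - 2*t)
G(13)*(-166) = (-4 - 2*13)*(-166) = (-4 - 26)*(-166) = -30*(-166) = 4980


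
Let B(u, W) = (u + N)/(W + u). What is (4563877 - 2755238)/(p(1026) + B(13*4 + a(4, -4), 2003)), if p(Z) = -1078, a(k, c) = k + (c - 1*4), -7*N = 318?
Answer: -25966630123/15476828 ≈ -1677.8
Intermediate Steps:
N = -318/7 (N = -⅐*318 = -318/7 ≈ -45.429)
a(k, c) = -4 + c + k (a(k, c) = k + (c - 4) = k + (-4 + c) = -4 + c + k)
B(u, W) = (-318/7 + u)/(W + u) (B(u, W) = (u - 318/7)/(W + u) = (-318/7 + u)/(W + u))
(4563877 - 2755238)/(p(1026) + B(13*4 + a(4, -4), 2003)) = (4563877 - 2755238)/(-1078 + (-318/7 + (13*4 + (-4 - 4 + 4)))/(2003 + (13*4 + (-4 - 4 + 4)))) = 1808639/(-1078 + (-318/7 + (52 - 4))/(2003 + (52 - 4))) = 1808639/(-1078 + (-318/7 + 48)/(2003 + 48)) = 1808639/(-1078 + (18/7)/2051) = 1808639/(-1078 + (1/2051)*(18/7)) = 1808639/(-1078 + 18/14357) = 1808639/(-15476828/14357) = 1808639*(-14357/15476828) = -25966630123/15476828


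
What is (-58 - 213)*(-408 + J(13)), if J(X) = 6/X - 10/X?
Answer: 1438468/13 ≈ 1.1065e+5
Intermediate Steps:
J(X) = -4/X
(-58 - 213)*(-408 + J(13)) = (-58 - 213)*(-408 - 4/13) = -271*(-408 - 4*1/13) = -271*(-408 - 4/13) = -271*(-5308/13) = 1438468/13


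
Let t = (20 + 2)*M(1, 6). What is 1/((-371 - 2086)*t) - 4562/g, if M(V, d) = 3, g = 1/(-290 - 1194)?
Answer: 1097838037295/162162 ≈ 6.7700e+6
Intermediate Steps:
g = -1/1484 (g = 1/(-1484) = -1/1484 ≈ -0.00067385)
t = 66 (t = (20 + 2)*3 = 22*3 = 66)
1/((-371 - 2086)*t) - 4562/g = 1/(-371 - 2086*66) - 4562/(-1/1484) = (1/66)/(-2457) - 4562*(-1484) = -1/2457*1/66 + 6770008 = -1/162162 + 6770008 = 1097838037295/162162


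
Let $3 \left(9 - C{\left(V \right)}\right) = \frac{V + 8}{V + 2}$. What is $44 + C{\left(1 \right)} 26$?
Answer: $252$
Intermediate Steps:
$C{\left(V \right)} = 9 - \frac{8 + V}{3 \left(2 + V\right)}$ ($C{\left(V \right)} = 9 - \frac{\left(V + 8\right) \frac{1}{V + 2}}{3} = 9 - \frac{\left(8 + V\right) \frac{1}{2 + V}}{3} = 9 - \frac{\frac{1}{2 + V} \left(8 + V\right)}{3} = 9 - \frac{8 + V}{3 \left(2 + V\right)}$)
$44 + C{\left(1 \right)} 26 = 44 + \frac{2 \left(23 + 13 \cdot 1\right)}{3 \left(2 + 1\right)} 26 = 44 + \frac{2 \left(23 + 13\right)}{3 \cdot 3} \cdot 26 = 44 + \frac{2}{3} \cdot \frac{1}{3} \cdot 36 \cdot 26 = 44 + 8 \cdot 26 = 44 + 208 = 252$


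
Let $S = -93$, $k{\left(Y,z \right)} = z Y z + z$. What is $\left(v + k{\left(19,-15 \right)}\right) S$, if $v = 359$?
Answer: $-429567$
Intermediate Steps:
$k{\left(Y,z \right)} = z + Y z^{2}$ ($k{\left(Y,z \right)} = Y z z + z = Y z^{2} + z = z + Y z^{2}$)
$\left(v + k{\left(19,-15 \right)}\right) S = \left(359 - 15 \left(1 + 19 \left(-15\right)\right)\right) \left(-93\right) = \left(359 - 15 \left(1 - 285\right)\right) \left(-93\right) = \left(359 - -4260\right) \left(-93\right) = \left(359 + 4260\right) \left(-93\right) = 4619 \left(-93\right) = -429567$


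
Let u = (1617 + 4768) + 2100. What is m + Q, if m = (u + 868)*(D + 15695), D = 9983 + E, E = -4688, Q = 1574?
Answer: 196321044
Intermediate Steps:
u = 8485 (u = 6385 + 2100 = 8485)
D = 5295 (D = 9983 - 4688 = 5295)
m = 196319470 (m = (8485 + 868)*(5295 + 15695) = 9353*20990 = 196319470)
m + Q = 196319470 + 1574 = 196321044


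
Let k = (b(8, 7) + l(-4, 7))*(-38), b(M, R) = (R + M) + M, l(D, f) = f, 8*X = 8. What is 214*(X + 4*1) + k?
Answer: -70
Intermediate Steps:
X = 1 (X = (1/8)*8 = 1)
b(M, R) = R + 2*M (b(M, R) = (M + R) + M = R + 2*M)
k = -1140 (k = ((7 + 2*8) + 7)*(-38) = ((7 + 16) + 7)*(-38) = (23 + 7)*(-38) = 30*(-38) = -1140)
214*(X + 4*1) + k = 214*(1 + 4*1) - 1140 = 214*(1 + 4) - 1140 = 214*5 - 1140 = 1070 - 1140 = -70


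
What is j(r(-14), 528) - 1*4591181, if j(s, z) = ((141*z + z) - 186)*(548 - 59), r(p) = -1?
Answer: 31981129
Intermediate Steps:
j(s, z) = -90954 + 69438*z (j(s, z) = (142*z - 186)*489 = (-186 + 142*z)*489 = -90954 + 69438*z)
j(r(-14), 528) - 1*4591181 = (-90954 + 69438*528) - 1*4591181 = (-90954 + 36663264) - 4591181 = 36572310 - 4591181 = 31981129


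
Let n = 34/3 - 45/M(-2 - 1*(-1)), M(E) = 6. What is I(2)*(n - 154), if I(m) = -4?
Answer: 1802/3 ≈ 600.67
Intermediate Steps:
n = 23/6 (n = 34/3 - 45/6 = 34*(⅓) - 45*⅙ = 34/3 - 15/2 = 23/6 ≈ 3.8333)
I(2)*(n - 154) = -4*(23/6 - 154) = -4*(-901/6) = 1802/3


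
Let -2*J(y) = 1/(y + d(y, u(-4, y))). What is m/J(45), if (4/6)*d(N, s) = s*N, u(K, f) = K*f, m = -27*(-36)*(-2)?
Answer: -47064240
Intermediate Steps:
m = -1944 (m = 972*(-2) = -1944)
d(N, s) = 3*N*s/2 (d(N, s) = 3*(s*N)/2 = 3*(N*s)/2 = 3*N*s/2)
J(y) = -1/(2*(y - 6*y**2)) (J(y) = -1/(2*(y + 3*y*(-4*y)/2)) = -1/(2*(y - 6*y**2)))
m/J(45) = -1944/((1/2)/(45*(-1 + 6*45))) = -1944/((1/2)*(1/45)/(-1 + 270)) = -1944/((1/2)*(1/45)/269) = -1944/((1/2)*(1/45)*(1/269)) = -1944/1/24210 = -1944*24210 = -47064240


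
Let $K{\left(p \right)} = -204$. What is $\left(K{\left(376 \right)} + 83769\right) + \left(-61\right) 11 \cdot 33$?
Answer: $61422$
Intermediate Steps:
$\left(K{\left(376 \right)} + 83769\right) + \left(-61\right) 11 \cdot 33 = \left(-204 + 83769\right) + \left(-61\right) 11 \cdot 33 = 83565 - 22143 = 61422$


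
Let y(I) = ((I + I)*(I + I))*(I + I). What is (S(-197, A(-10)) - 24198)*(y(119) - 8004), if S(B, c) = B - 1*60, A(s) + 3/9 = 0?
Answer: -329488768940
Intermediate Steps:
A(s) = -⅓ (A(s) = -⅓ + 0 = -⅓)
S(B, c) = -60 + B (S(B, c) = B - 60 = -60 + B)
y(I) = 8*I³ (y(I) = ((2*I)*(2*I))*(2*I) = (4*I²)*(2*I) = 8*I³)
(S(-197, A(-10)) - 24198)*(y(119) - 8004) = ((-60 - 197) - 24198)*(8*119³ - 8004) = (-257 - 24198)*(8*1685159 - 8004) = -24455*(13481272 - 8004) = -24455*13473268 = -329488768940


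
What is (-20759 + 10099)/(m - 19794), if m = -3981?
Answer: 2132/4755 ≈ 0.44837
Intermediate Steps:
(-20759 + 10099)/(m - 19794) = (-20759 + 10099)/(-3981 - 19794) = -10660/(-23775) = -10660*(-1/23775) = 2132/4755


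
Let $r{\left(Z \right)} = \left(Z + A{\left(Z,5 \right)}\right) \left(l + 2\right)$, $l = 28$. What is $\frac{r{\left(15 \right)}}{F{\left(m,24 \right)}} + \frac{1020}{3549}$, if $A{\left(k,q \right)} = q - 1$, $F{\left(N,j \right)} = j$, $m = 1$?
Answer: $\frac{113745}{4732} \approx 24.037$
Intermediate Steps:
$A{\left(k,q \right)} = -1 + q$
$r{\left(Z \right)} = 120 + 30 Z$ ($r{\left(Z \right)} = \left(Z + \left(-1 + 5\right)\right) \left(28 + 2\right) = \left(Z + 4\right) 30 = \left(4 + Z\right) 30 = 120 + 30 Z$)
$\frac{r{\left(15 \right)}}{F{\left(m,24 \right)}} + \frac{1020}{3549} = \frac{120 + 30 \cdot 15}{24} + \frac{1020}{3549} = \left(120 + 450\right) \frac{1}{24} + 1020 \cdot \frac{1}{3549} = 570 \cdot \frac{1}{24} + \frac{340}{1183} = \frac{95}{4} + \frac{340}{1183} = \frac{113745}{4732}$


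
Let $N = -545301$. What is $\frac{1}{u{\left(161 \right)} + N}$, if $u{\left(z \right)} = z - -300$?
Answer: $- \frac{1}{544840} \approx -1.8354 \cdot 10^{-6}$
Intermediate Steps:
$u{\left(z \right)} = 300 + z$ ($u{\left(z \right)} = z + 300 = 300 + z$)
$\frac{1}{u{\left(161 \right)} + N} = \frac{1}{\left(300 + 161\right) - 545301} = \frac{1}{461 - 545301} = \frac{1}{-544840} = - \frac{1}{544840}$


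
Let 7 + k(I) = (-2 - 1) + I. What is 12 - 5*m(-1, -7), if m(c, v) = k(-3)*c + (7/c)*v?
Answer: -298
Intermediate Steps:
k(I) = -10 + I (k(I) = -7 + ((-2 - 1) + I) = -7 + (-3 + I) = -10 + I)
m(c, v) = -13*c + 7*v/c (m(c, v) = (-10 - 3)*c + (7/c)*v = -13*c + 7*v/c)
12 - 5*m(-1, -7) = 12 - 5*(-13*(-1) + 7*(-7)/(-1)) = 12 - 5*(13 + 7*(-7)*(-1)) = 12 - 5*(13 + 49) = 12 - 5*62 = 12 - 310 = -298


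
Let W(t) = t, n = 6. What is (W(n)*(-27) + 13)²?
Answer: 22201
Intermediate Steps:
(W(n)*(-27) + 13)² = (6*(-27) + 13)² = (-162 + 13)² = (-149)² = 22201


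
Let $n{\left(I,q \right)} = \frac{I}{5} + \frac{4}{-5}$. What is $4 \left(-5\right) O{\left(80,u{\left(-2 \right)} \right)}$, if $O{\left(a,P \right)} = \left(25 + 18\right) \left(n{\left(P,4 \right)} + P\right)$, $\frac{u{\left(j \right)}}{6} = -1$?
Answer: $6880$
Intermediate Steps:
$n{\left(I,q \right)} = - \frac{4}{5} + \frac{I}{5}$ ($n{\left(I,q \right)} = I \frac{1}{5} + 4 \left(- \frac{1}{5}\right) = \frac{I}{5} - \frac{4}{5} = - \frac{4}{5} + \frac{I}{5}$)
$u{\left(j \right)} = -6$ ($u{\left(j \right)} = 6 \left(-1\right) = -6$)
$O{\left(a,P \right)} = - \frac{172}{5} + \frac{258 P}{5}$ ($O{\left(a,P \right)} = \left(25 + 18\right) \left(\left(- \frac{4}{5} + \frac{P}{5}\right) + P\right) = 43 \left(- \frac{4}{5} + \frac{6 P}{5}\right) = - \frac{172}{5} + \frac{258 P}{5}$)
$4 \left(-5\right) O{\left(80,u{\left(-2 \right)} \right)} = 4 \left(-5\right) \left(- \frac{172}{5} + \frac{258}{5} \left(-6\right)\right) = - 20 \left(- \frac{172}{5} - \frac{1548}{5}\right) = \left(-20\right) \left(-344\right) = 6880$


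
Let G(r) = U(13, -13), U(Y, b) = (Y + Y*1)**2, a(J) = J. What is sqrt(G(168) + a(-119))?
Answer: sqrt(557) ≈ 23.601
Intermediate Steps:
U(Y, b) = 4*Y**2 (U(Y, b) = (Y + Y)**2 = (2*Y)**2 = 4*Y**2)
G(r) = 676 (G(r) = 4*13**2 = 4*169 = 676)
sqrt(G(168) + a(-119)) = sqrt(676 - 119) = sqrt(557)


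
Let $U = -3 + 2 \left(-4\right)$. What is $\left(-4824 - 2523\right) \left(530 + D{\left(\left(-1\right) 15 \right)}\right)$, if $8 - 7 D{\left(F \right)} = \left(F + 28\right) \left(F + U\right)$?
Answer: $- \frac{29799432}{7} \approx -4.2571 \cdot 10^{6}$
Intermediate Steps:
$U = -11$ ($U = -3 - 8 = -11$)
$D{\left(F \right)} = \frac{8}{7} - \frac{\left(-11 + F\right) \left(28 + F\right)}{7}$ ($D{\left(F \right)} = \frac{8}{7} - \frac{\left(F + 28\right) \left(F - 11\right)}{7} = \frac{8}{7} - \frac{\left(28 + F\right) \left(-11 + F\right)}{7} = \frac{8}{7} - \frac{\left(-11 + F\right) \left(28 + F\right)}{7}$)
$\left(-4824 - 2523\right) \left(530 + D{\left(\left(-1\right) 15 \right)}\right) = \left(-4824 - 2523\right) \left(530 - \left(- \frac{316}{7} + \frac{225}{7} + \frac{17}{7} \left(-1\right) 15\right)\right) = - 7347 \left(530 - \left(- \frac{571}{7} + \frac{225}{7}\right)\right) = - 7347 \left(530 + \left(\frac{316}{7} + \frac{255}{7} - \frac{225}{7}\right)\right) = - 7347 \left(530 + \frac{346}{7}\right) = \left(-7347\right) \frac{4056}{7} = - \frac{29799432}{7}$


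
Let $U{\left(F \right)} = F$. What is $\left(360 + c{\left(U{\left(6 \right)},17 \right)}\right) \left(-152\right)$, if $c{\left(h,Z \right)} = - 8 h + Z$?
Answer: $-50008$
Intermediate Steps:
$c{\left(h,Z \right)} = Z - 8 h$
$\left(360 + c{\left(U{\left(6 \right)},17 \right)}\right) \left(-152\right) = \left(360 + \left(17 - 48\right)\right) \left(-152\right) = \left(360 - 31\right) \left(-152\right) = 329 \left(-152\right) = -50008$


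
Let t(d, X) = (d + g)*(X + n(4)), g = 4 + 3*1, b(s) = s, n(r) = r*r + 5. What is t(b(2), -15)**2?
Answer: 2916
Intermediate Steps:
n(r) = 5 + r**2 (n(r) = r**2 + 5 = 5 + r**2)
g = 7 (g = 4 + 3 = 7)
t(d, X) = (7 + d)*(21 + X) (t(d, X) = (d + 7)*(X + (5 + 4**2)) = (7 + d)*(X + (5 + 16)) = (7 + d)*(X + 21) = (7 + d)*(21 + X))
t(b(2), -15)**2 = (147 + 7*(-15) + 21*2 - 15*2)**2 = (147 - 105 + 42 - 30)**2 = 54**2 = 2916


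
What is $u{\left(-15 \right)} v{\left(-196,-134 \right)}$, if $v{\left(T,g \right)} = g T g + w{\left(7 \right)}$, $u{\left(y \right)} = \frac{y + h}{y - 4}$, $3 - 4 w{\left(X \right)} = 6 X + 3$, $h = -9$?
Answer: $- \frac{84465276}{19} \approx -4.4455 \cdot 10^{6}$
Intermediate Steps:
$w{\left(X \right)} = - \frac{3 X}{2}$ ($w{\left(X \right)} = \frac{3}{4} - \frac{6 X + 3}{4} = \frac{3}{4} - \frac{3 + 6 X}{4} = \frac{3}{4} - \left(\frac{3}{4} + \frac{3 X}{2}\right) = - \frac{3 X}{2}$)
$u{\left(y \right)} = \frac{-9 + y}{-4 + y}$ ($u{\left(y \right)} = \frac{y - 9}{y - 4} = \frac{-9 + y}{-4 + y}$)
$v{\left(T,g \right)} = - \frac{21}{2} + T g^{2}$ ($v{\left(T,g \right)} = g T g - \frac{21}{2} = T g g - \frac{21}{2} = T g^{2} - \frac{21}{2} = - \frac{21}{2} + T g^{2}$)
$u{\left(-15 \right)} v{\left(-196,-134 \right)} = \frac{-9 - 15}{-4 - 15} \left(- \frac{21}{2} - 196 \left(-134\right)^{2}\right) = \frac{1}{-19} \left(-24\right) \left(- \frac{21}{2} - 3519376\right) = \left(- \frac{1}{19}\right) \left(-24\right) \left(- \frac{21}{2} - 3519376\right) = \frac{24}{19} \left(- \frac{7038773}{2}\right) = - \frac{84465276}{19}$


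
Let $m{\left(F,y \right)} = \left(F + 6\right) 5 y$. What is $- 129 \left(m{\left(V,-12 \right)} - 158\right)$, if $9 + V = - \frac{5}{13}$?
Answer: $- \frac{75594}{13} \approx -5814.9$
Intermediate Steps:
$V = - \frac{122}{13}$ ($V = -9 - \frac{5}{13} = - \frac{122}{13} \approx -9.3846$)
$m{\left(F,y \right)} = y \left(30 + 5 F\right)$ ($m{\left(F,y \right)} = \left(6 + F\right) 5 y = \left(30 + 5 F\right) y = y \left(30 + 5 F\right)$)
$- 129 \left(m{\left(V,-12 \right)} - 158\right) = - 129 \left(5 \left(-12\right) \left(6 - \frac{122}{13}\right) - 158\right) = - 129 \left(5 \left(-12\right) \left(- \frac{44}{13}\right) - 158\right) = - 129 \left(\frac{2640}{13} - 158\right) = \left(-129\right) \frac{586}{13} = - \frac{75594}{13}$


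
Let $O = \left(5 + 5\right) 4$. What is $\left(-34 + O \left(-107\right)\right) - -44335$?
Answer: $40021$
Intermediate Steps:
$O = 40$ ($O = 10 \cdot 4 = 40$)
$\left(-34 + O \left(-107\right)\right) - -44335 = \left(-34 + 40 \left(-107\right)\right) - -44335 = \left(-34 - 4280\right) + 44335 = -4314 + 44335 = 40021$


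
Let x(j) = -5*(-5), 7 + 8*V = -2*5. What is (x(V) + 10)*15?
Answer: 525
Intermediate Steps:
V = -17/8 (V = -7/8 + (-2*5)/8 = -7/8 + (1/8)*(-10) = -7/8 - 5/4 = -17/8 ≈ -2.1250)
x(j) = 25
(x(V) + 10)*15 = (25 + 10)*15 = 35*15 = 525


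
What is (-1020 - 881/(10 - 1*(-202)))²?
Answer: 47141528641/44944 ≈ 1.0489e+6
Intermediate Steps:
(-1020 - 881/(10 - 1*(-202)))² = (-1020 - 881/(10 + 202))² = (-1020 - 881/212)² = (-217121/212)² = 47141528641/44944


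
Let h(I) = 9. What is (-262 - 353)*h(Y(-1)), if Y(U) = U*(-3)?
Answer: -5535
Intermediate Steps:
Y(U) = -3*U
(-262 - 353)*h(Y(-1)) = (-262 - 353)*9 = -615*9 = -5535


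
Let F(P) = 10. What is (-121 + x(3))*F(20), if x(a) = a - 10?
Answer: -1280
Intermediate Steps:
x(a) = -10 + a
(-121 + x(3))*F(20) = (-121 + (-10 + 3))*10 = (-121 - 7)*10 = -128*10 = -1280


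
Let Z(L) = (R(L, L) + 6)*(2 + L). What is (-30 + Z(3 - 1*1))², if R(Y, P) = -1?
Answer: 100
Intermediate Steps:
Z(L) = 10 + 5*L (Z(L) = (-1 + 6)*(2 + L) = 5*(2 + L) = 10 + 5*L)
(-30 + Z(3 - 1*1))² = (-30 + (10 + 5*(3 - 1*1)))² = (-30 + (10 + 5*(3 - 1)))² = (-30 + (10 + 5*2))² = (-30 + (10 + 10))² = (-30 + 20)² = (-10)² = 100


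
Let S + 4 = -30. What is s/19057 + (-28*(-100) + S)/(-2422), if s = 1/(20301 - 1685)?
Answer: -490640148685/429620550632 ≈ -1.1420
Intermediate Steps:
S = -34 (S = -4 - 30 = -34)
s = 1/18616 ≈ 5.3717e-5
s/19057 + (-28*(-100) + S)/(-2422) = (1/18616)/19057 + (-28*(-100) - 34)/(-2422) = (1/18616)*(1/19057) + (2800 - 34)*(-1/2422) = 1/354765112 + 2766*(-1/2422) = 1/354765112 - 1383/1211 = -490640148685/429620550632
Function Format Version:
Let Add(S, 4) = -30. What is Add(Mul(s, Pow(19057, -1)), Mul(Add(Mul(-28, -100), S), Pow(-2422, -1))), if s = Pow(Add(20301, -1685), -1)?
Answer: Rational(-490640148685, 429620550632) ≈ -1.1420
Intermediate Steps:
S = -34 (S = Add(-4, -30) = -34)
s = Rational(1, 18616) (s = Pow(18616, -1) = Rational(1, 18616) ≈ 5.3717e-5)
Add(Mul(s, Pow(19057, -1)), Mul(Add(Mul(-28, -100), S), Pow(-2422, -1))) = Add(Mul(Rational(1, 18616), Pow(19057, -1)), Mul(Add(Mul(-28, -100), -34), Pow(-2422, -1))) = Add(Mul(Rational(1, 18616), Rational(1, 19057)), Mul(Add(2800, -34), Rational(-1, 2422))) = Add(Rational(1, 354765112), Mul(2766, Rational(-1, 2422))) = Add(Rational(1, 354765112), Rational(-1383, 1211)) = Rational(-490640148685, 429620550632)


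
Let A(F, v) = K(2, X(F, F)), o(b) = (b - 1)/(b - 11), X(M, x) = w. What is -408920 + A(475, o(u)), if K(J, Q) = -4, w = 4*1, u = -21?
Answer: -408924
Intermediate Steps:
w = 4
X(M, x) = 4
o(b) = (-1 + b)/(-11 + b)
A(F, v) = -4
-408920 + A(475, o(u)) = -408920 - 4 = -408924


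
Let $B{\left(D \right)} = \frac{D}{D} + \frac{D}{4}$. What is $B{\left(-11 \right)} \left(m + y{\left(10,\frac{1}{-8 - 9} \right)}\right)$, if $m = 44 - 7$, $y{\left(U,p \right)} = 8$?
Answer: $- \frac{315}{4} \approx -78.75$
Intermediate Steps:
$B{\left(D \right)} = 1 + \frac{D}{4}$ ($B{\left(D \right)} = 1 + D \frac{1}{4} = 1 + \frac{D}{4}$)
$m = 37$
$B{\left(-11 \right)} \left(m + y{\left(10,\frac{1}{-8 - 9} \right)}\right) = \left(1 + \frac{1}{4} \left(-11\right)\right) \left(37 + 8\right) = \left(1 - \frac{11}{4}\right) 45 = \left(- \frac{7}{4}\right) 45 = - \frac{315}{4}$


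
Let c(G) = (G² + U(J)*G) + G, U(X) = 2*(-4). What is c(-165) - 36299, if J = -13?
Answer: -7919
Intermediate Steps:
U(X) = -8
c(G) = G² - 7*G (c(G) = (G² - 8*G) + G = G² - 7*G)
c(-165) - 36299 = -165*(-7 - 165) - 36299 = -165*(-172) - 36299 = 28380 - 36299 = -7919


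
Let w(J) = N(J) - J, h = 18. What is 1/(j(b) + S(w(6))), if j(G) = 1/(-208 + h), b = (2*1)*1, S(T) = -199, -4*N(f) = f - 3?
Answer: -190/37811 ≈ -0.0050250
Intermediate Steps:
N(f) = ¾ - f/4 (N(f) = -(f - 3)/4 = -(-3 + f)/4 = ¾ - f/4)
w(J) = ¾ - 5*J/4 (w(J) = (¾ - J/4) - J = ¾ - 5*J/4)
b = 2 (b = 2*1 = 2)
j(G) = -1/190 (j(G) = 1/(-208 + 18) = 1/(-190) = -1/190)
1/(j(b) + S(w(6))) = 1/(-1/190 - 199) = 1/(-37811/190) = -190/37811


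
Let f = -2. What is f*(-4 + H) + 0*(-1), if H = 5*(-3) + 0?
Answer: 38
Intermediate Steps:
H = -15 (H = -15 + 0 = -15)
f*(-4 + H) + 0*(-1) = -2*(-4 - 15) + 0*(-1) = -2*(-19) + 0 = 38 + 0 = 38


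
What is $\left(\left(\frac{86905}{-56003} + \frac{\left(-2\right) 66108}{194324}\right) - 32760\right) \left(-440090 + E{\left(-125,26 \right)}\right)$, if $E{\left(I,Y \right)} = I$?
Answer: $\frac{39238831215980144105}{2720681743} \approx 1.4422 \cdot 10^{10}$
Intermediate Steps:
$\left(\left(\frac{86905}{-56003} + \frac{\left(-2\right) 66108}{194324}\right) - 32760\right) \left(-440090 + E{\left(-125,26 \right)}\right) = \left(\left(\frac{86905}{-56003} + \frac{\left(-2\right) 66108}{194324}\right) - 32760\right) \left(-440090 - 125\right) = \left(\left(86905 \left(- \frac{1}{56003}\right) - \frac{33054}{48581}\right) - 32760\right) \left(-440215\right) = \left(\left(- \frac{86905}{56003} - \frac{33054}{48581}\right) - 32760\right) \left(-440215\right) = \left(- \frac{6073054967}{2720681743} - 32760\right) \left(-440215\right) = \left(- \frac{89135606955647}{2720681743}\right) \left(-440215\right) = \frac{39238831215980144105}{2720681743}$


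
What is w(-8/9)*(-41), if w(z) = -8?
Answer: 328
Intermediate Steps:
w(-8/9)*(-41) = -8*(-41) = 328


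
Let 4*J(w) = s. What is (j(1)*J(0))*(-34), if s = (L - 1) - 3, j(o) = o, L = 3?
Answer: 17/2 ≈ 8.5000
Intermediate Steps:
s = -1 (s = (3 - 1) - 3 = 2 - 3 = -1)
J(w) = -1/4 (J(w) = (1/4)*(-1) = -1/4)
(j(1)*J(0))*(-34) = (1*(-1/4))*(-34) = -1/4*(-34) = 17/2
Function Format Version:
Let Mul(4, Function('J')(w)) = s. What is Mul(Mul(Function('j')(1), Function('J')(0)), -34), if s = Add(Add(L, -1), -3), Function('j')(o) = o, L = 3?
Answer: Rational(17, 2) ≈ 8.5000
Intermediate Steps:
s = -1 (s = Add(Add(3, -1), -3) = Add(2, -3) = -1)
Function('J')(w) = Rational(-1, 4) (Function('J')(w) = Mul(Rational(1, 4), -1) = Rational(-1, 4))
Mul(Mul(Function('j')(1), Function('J')(0)), -34) = Mul(Mul(1, Rational(-1, 4)), -34) = Mul(Rational(-1, 4), -34) = Rational(17, 2)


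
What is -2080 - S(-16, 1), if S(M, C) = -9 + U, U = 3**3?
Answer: -2098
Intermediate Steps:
U = 27
S(M, C) = 18 (S(M, C) = -9 + 27 = 18)
-2080 - S(-16, 1) = -2080 - 1*18 = -2080 - 18 = -2098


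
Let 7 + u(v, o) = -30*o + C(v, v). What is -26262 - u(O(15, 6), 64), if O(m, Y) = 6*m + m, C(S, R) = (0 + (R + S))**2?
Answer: -68435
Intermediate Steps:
C(S, R) = (R + S)**2
O(m, Y) = 7*m
u(v, o) = -7 - 30*o + 4*v**2 (u(v, o) = -7 + (-30*o + (v + v)**2) = -7 + (-30*o + (2*v)**2) = -7 + (-30*o + 4*v**2) = -7 - 30*o + 4*v**2)
-26262 - u(O(15, 6), 64) = -26262 - (-7 - 30*64 + 4*(7*15)**2) = -26262 - (-7 - 1920 + 4*105**2) = -26262 - (-7 - 1920 + 4*11025) = -26262 - (-7 - 1920 + 44100) = -26262 - 1*42173 = -26262 - 42173 = -68435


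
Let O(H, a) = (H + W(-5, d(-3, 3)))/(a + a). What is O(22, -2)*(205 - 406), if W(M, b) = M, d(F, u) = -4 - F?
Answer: 3417/4 ≈ 854.25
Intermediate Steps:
O(H, a) = (-5 + H)/(2*a) (O(H, a) = (H - 5)/(a + a) = (-5 + H)/((2*a)) = (-5 + H)*(1/(2*a)) = (-5 + H)/(2*a))
O(22, -2)*(205 - 406) = ((½)*(-5 + 22)/(-2))*(205 - 406) = ((½)*(-½)*17)*(-201) = -17/4*(-201) = 3417/4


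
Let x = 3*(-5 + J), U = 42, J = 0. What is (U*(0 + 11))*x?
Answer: -6930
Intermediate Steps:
x = -15 (x = 3*(-5 + 0) = 3*(-5) = -15)
(U*(0 + 11))*x = (42*(0 + 11))*(-15) = (42*11)*(-15) = 462*(-15) = -6930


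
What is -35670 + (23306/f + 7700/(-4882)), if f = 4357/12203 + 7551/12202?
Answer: -4181709300741764/354699188447 ≈ -11789.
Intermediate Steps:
f = 145308967/148901006 (f = 4357*(1/12203) + 7551*(1/12202) = 4357/12203 + 7551/12202 = 145308967/148901006 ≈ 0.97588)
-35670 + (23306/f + 7700/(-4882)) = -35670 + (23306/(145308967/148901006) + 7700/(-4882)) = -35670 + (23306*(148901006/145308967) + 7700*(-1/4882)) = -35670 + (3470286845836/145308967 - 3850/2441) = -35670 + 8470410751162726/354699188447 = -4181709300741764/354699188447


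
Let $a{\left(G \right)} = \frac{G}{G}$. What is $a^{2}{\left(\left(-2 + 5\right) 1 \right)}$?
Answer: $1$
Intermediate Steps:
$a{\left(G \right)} = 1$
$a^{2}{\left(\left(-2 + 5\right) 1 \right)} = 1^{2} = 1$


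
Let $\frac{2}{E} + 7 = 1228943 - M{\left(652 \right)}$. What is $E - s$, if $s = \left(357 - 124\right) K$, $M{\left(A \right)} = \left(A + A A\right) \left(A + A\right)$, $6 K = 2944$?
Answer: $- \frac{10555217645483}{92326148} \approx -1.1433 \cdot 10^{5}$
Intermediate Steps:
$K = \frac{1472}{3}$ ($K = \frac{1}{6} \cdot 2944 = \frac{1472}{3} \approx 490.67$)
$M{\left(A \right)} = 2 A \left(A + A^{2}\right)$ ($M{\left(A \right)} = \left(A + A^{2}\right) 2 A = 2 A \left(A + A^{2}\right)$)
$E = - \frac{1}{276978444}$ ($E = \frac{2}{-7 + \left(1228943 - 2 \cdot 652^{2} \left(1 + 652\right)\right)} = \frac{2}{-7 + \left(1228943 - 2 \cdot 425104 \cdot 653\right)} = \frac{2}{-7 + \left(1228943 - 555185824\right)} = \frac{2}{-7 - 553956881} = \frac{2}{-553956888} = 2 \left(- \frac{1}{553956888}\right) = - \frac{1}{276978444} \approx -3.6104 \cdot 10^{-9}$)
$s = \frac{342976}{3}$ ($s = \left(357 - 124\right) \frac{1472}{3} = 233 \cdot \frac{1472}{3} = \frac{342976}{3} \approx 1.1433 \cdot 10^{5}$)
$E - s = - \frac{1}{276978444} - \frac{342976}{3} = - \frac{10555217645483}{92326148}$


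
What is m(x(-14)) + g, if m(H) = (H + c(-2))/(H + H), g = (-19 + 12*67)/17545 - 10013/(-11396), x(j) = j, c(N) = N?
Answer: 5434127/3635324 ≈ 1.4948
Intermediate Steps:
g = 3356799/3635324 (g = (-19 + 804)*(1/17545) - 10013*(-1/11396) = 785*(1/17545) + 10013/11396 = 157/3509 + 10013/11396 = 3356799/3635324 ≈ 0.92338)
m(H) = (-2 + H)/(2*H) (m(H) = (H - 2)/(H + H) = (-2 + H)/((2*H)) = (-2 + H)*(1/(2*H)) = (-2 + H)/(2*H))
m(x(-14)) + g = (½)*(-2 - 14)/(-14) + 3356799/3635324 = (½)*(-1/14)*(-16) + 3356799/3635324 = 4/7 + 3356799/3635324 = 5434127/3635324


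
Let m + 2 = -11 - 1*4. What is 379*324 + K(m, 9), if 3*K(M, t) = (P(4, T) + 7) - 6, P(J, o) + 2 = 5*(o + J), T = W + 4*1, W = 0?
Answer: 122809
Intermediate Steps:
T = 4 (T = 0 + 4*1 = 0 + 4 = 4)
P(J, o) = -2 + 5*J + 5*o (P(J, o) = -2 + 5*(o + J) = -2 + 5*(J + o) = -2 + (5*J + 5*o) = -2 + 5*J + 5*o)
m = -17 (m = -2 + (-11 - 1*4) = -2 + (-11 - 4) = -2 - 15 = -17)
K(M, t) = 13 (K(M, t) = (((-2 + 5*4 + 5*4) + 7) - 6)/3 = (((-2 + 20 + 20) + 7) - 6)/3 = ((38 + 7) - 6)/3 = (45 - 6)/3 = (1/3)*39 = 13)
379*324 + K(m, 9) = 379*324 + 13 = 122796 + 13 = 122809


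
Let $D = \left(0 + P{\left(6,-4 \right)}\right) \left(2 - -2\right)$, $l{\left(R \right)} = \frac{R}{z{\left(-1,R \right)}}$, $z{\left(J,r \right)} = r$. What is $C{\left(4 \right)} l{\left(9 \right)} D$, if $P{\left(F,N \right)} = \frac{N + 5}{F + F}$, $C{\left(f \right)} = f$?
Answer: $\frac{4}{3} \approx 1.3333$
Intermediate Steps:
$l{\left(R \right)} = 1$ ($l{\left(R \right)} = \frac{R}{R} = 1$)
$P{\left(F,N \right)} = \frac{5 + N}{2 F}$
$D = \frac{1}{3}$ ($D = \left(0 + \frac{5 - 4}{2 \cdot 6}\right) \left(2 - -2\right) = \left(0 + \frac{1}{2} \cdot \frac{1}{6} \cdot 1\right) \left(2 + 2\right) = \left(0 + \frac{1}{12}\right) 4 = \frac{1}{12} \cdot 4 = \frac{1}{3} \approx 0.33333$)
$C{\left(4 \right)} l{\left(9 \right)} D = 4 \cdot 1 \cdot \frac{1}{3} = 4 \cdot \frac{1}{3} = \frac{4}{3}$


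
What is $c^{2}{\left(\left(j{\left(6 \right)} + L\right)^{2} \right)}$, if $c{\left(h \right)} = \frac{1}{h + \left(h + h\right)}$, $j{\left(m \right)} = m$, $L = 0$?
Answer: $\frac{1}{11664} \approx 8.5734 \cdot 10^{-5}$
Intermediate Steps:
$c{\left(h \right)} = \frac{1}{3 h}$ ($c{\left(h \right)} = \frac{1}{h + 2 h} = \frac{1}{3 h}$)
$c^{2}{\left(\left(j{\left(6 \right)} + L\right)^{2} \right)} = \left(\frac{1}{3 \left(6 + 0\right)^{2}}\right)^{2} = \left(\frac{1}{3 \cdot 6^{2}}\right)^{2} = \left(\frac{1}{3 \cdot 36}\right)^{2} = \left(\frac{1}{3} \cdot \frac{1}{36}\right)^{2} = \left(\frac{1}{108}\right)^{2} = \frac{1}{11664}$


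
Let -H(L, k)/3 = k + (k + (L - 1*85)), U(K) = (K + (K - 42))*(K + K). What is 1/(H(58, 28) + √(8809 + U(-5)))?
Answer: 87/1760 + √9329/1760 ≈ 0.10431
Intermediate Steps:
U(K) = 2*K*(-42 + 2*K) (U(K) = (K + (-42 + K))*(2*K) = (-42 + 2*K)*(2*K) = 2*K*(-42 + 2*K))
H(L, k) = 255 - 6*k - 3*L (H(L, k) = -3*(k + (k + (L - 1*85))) = -3*(k + (k + (L - 85))) = -3*(k + (k + (-85 + L))) = -3*(k + (-85 + L + k)) = -3*(-85 + L + 2*k) = 255 - 6*k - 3*L)
1/(H(58, 28) + √(8809 + U(-5))) = 1/((255 - 6*28 - 3*58) + √(8809 + 4*(-5)*(-21 - 5))) = 1/((255 - 168 - 174) + √(8809 + 4*(-5)*(-26))) = 1/(-87 + √(8809 + 520)) = 1/(-87 + √9329)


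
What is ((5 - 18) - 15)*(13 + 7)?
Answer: -560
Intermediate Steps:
((5 - 18) - 15)*(13 + 7) = (-13 - 15)*20 = -28*20 = -560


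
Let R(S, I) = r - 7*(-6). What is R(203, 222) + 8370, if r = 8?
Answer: 8420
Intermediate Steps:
R(S, I) = 50 (R(S, I) = 8 - 7*(-6) = 8 + 42 = 50)
R(203, 222) + 8370 = 50 + 8370 = 8420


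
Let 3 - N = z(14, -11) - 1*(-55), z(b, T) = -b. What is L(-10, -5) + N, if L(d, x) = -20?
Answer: -58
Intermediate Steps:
N = -38 (N = 3 - (-1*14 - 1*(-55)) = 3 - (-14 + 55) = 3 - 1*41 = 3 - 41 = -38)
L(-10, -5) + N = -20 - 38 = -58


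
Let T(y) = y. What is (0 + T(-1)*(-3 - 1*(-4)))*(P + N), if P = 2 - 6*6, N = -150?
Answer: 184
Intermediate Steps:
P = -34 (P = 2 - 36 = -34)
(0 + T(-1)*(-3 - 1*(-4)))*(P + N) = (0 - (-3 - 1*(-4)))*(-34 - 150) = (0 - (-3 + 4))*(-184) = (0 - 1*1)*(-184) = (0 - 1)*(-184) = -1*(-184) = 184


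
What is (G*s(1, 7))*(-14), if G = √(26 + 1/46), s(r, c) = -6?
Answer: 126*√6118/23 ≈ 428.50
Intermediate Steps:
G = 3*√6118/46 (G = √(26 + 1/46) = √(1197/46) = 3*√6118/46 ≈ 5.1012)
(G*s(1, 7))*(-14) = ((3*√6118/46)*(-6))*(-14) = -9*√6118/23*(-14) = 126*√6118/23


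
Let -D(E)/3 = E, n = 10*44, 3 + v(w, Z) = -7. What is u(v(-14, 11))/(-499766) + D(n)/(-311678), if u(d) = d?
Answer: 9747175/2290677461 ≈ 0.0042551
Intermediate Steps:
v(w, Z) = -10 (v(w, Z) = -3 - 7 = -10)
n = 440
D(E) = -3*E
u(v(-14, 11))/(-499766) + D(n)/(-311678) = -10/(-499766) - 3*440/(-311678) = -10*(-1/499766) - 1320*(-1/311678) = 5/249883 + 660/155839 = 9747175/2290677461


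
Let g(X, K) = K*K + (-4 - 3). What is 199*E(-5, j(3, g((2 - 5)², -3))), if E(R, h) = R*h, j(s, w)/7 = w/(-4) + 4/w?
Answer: -20895/2 ≈ -10448.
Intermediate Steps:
g(X, K) = -7 + K² (g(X, K) = K² - 7 = -7 + K²)
j(s, w) = 28/w - 7*w/4 (j(s, w) = 7*(w/(-4) + 4/w) = 7*(w*(-¼) + 4/w) = 7*(-w/4 + 4/w) = 7*(4/w - w/4) = 28/w - 7*w/4)
199*E(-5, j(3, g((2 - 5)², -3))) = 199*(-5*(28/(-7 + (-3)²) - 7*(-7 + (-3)²)/4)) = 199*(-5*(28/(-7 + 9) - 7*(-7 + 9)/4)) = 199*(-5*(28/2 - 7/4*2)) = 199*(-5*(28*(½) - 7/2)) = 199*(-5*(14 - 7/2)) = 199*(-5*21/2) = 199*(-105/2) = -20895/2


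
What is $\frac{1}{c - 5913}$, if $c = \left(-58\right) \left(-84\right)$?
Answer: $- \frac{1}{1041} \approx -0.00096061$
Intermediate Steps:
$c = 4872$
$\frac{1}{c - 5913} = \frac{1}{4872 - 5913} = \frac{1}{-1041} = - \frac{1}{1041}$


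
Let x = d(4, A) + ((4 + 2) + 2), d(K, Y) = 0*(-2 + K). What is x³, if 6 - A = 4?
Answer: 512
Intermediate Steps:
A = 2 (A = 6 - 1*4 = 6 - 4 = 2)
d(K, Y) = 0
x = 8 (x = 0 + ((4 + 2) + 2) = 0 + (6 + 2) = 0 + 8 = 8)
x³ = 8³ = 512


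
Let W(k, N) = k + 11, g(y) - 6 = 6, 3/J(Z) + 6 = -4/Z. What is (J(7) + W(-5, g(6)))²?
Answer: 65025/2116 ≈ 30.730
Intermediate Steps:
J(Z) = 3/(-6 - 4/Z)
g(y) = 12 (g(y) = 6 + 6 = 12)
W(k, N) = 11 + k
(J(7) + W(-5, g(6)))² = (-3*7/(4 + 6*7) + (11 - 5))² = (-3*7/(4 + 42) + 6)² = (-3*7/46 + 6)² = (-3*7*1/46 + 6)² = (-21/46 + 6)² = (255/46)² = 65025/2116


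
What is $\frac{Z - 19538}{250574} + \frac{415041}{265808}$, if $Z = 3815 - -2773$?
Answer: $\frac{50278134967}{33302286896} \approx 1.5098$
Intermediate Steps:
$Z = 6588$ ($Z = 3815 + 2773 = 6588$)
$\frac{Z - 19538}{250574} + \frac{415041}{265808} = \frac{6588 - 19538}{250574} + \frac{415041}{265808} = \left(-12950\right) \frac{1}{250574} + 415041 \cdot \frac{1}{265808} = - \frac{6475}{125287} + \frac{415041}{265808} = \frac{50278134967}{33302286896}$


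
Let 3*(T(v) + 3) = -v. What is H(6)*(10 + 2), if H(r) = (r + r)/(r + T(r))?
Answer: 144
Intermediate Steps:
T(v) = -3 - v/3 (T(v) = -3 + (-v)/3 = -3 - v/3)
H(r) = 2*r/(-3 + 2*r/3) (H(r) = (r + r)/(r + (-3 - r/3)) = (2*r)/(-3 + 2*r/3) = 2*r/(-3 + 2*r/3))
H(6)*(10 + 2) = (6*6/(-9 + 2*6))*(10 + 2) = (6*6/(-9 + 12))*12 = (6*6/3)*12 = (6*6*(⅓))*12 = 12*12 = 144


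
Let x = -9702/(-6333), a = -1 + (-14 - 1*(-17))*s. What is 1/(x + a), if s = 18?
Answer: 2111/115117 ≈ 0.018338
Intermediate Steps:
a = 53 (a = -1 + (-14 - 1*(-17))*18 = -1 + (-14 + 17)*18 = -1 + 3*18 = -1 + 54 = 53)
x = 3234/2111 (x = -9702*(-1/6333) = 3234/2111 ≈ 1.5320)
1/(x + a) = 1/(3234/2111 + 53) = 1/(115117/2111) = 2111/115117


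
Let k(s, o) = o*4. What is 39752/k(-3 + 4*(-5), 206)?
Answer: 4969/103 ≈ 48.243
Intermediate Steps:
k(s, o) = 4*o
39752/k(-3 + 4*(-5), 206) = 39752/((4*206)) = 39752/824 = 39752*(1/824) = 4969/103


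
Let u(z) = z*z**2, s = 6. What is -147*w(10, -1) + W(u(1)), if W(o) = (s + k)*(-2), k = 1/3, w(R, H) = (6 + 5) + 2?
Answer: -5771/3 ≈ -1923.7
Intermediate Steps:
w(R, H) = 13 (w(R, H) = 11 + 2 = 13)
k = 1/3 (k = 1*(1/3) = 1/3 ≈ 0.33333)
u(z) = z**3
W(o) = -38/3 (W(o) = (6 + 1/3)*(-2) = (19/3)*(-2) = -38/3)
-147*w(10, -1) + W(u(1)) = -147*13 - 38/3 = -1911 - 38/3 = -5771/3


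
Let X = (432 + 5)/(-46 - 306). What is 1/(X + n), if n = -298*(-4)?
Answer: 352/419147 ≈ 0.00083980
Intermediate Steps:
n = 1192
X = -437/352 (X = 437/(-352) = 437*(-1/352) = -437/352 ≈ -1.2415)
1/(X + n) = 1/(-437/352 + 1192) = 1/(419147/352) = 352/419147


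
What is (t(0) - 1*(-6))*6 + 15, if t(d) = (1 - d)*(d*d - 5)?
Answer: 21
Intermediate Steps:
t(d) = (1 - d)*(-5 + d²) (t(d) = (1 - d)*(d² - 5) = (1 - d)*(-5 + d²))
(t(0) - 1*(-6))*6 + 15 = ((-5 + 0² - 1*0³ + 5*0) - 1*(-6))*6 + 15 = ((-5 + 0 - 1*0 + 0) + 6)*6 + 15 = ((-5 + 0 + 0 + 0) + 6)*6 + 15 = (-5 + 6)*6 + 15 = 1*6 + 15 = 6 + 15 = 21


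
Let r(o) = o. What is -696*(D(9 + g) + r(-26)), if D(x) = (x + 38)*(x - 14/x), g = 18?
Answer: -10619336/9 ≈ -1.1799e+6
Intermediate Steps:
D(x) = (38 + x)*(x - 14/x)
-696*(D(9 + g) + r(-26)) = -696*((-14 + (9 + 18)² - 532/(9 + 18) + 38*(9 + 18)) - 26) = -696*((-14 + 27² - 532/27 + 38*27) - 26) = -696*((-14 + 729 - 532*1/27 + 1026) - 26) = -696*((-14 + 729 - 532/27 + 1026) - 26) = -696*(46475/27 - 26) = -696*45773/27 = -10619336/9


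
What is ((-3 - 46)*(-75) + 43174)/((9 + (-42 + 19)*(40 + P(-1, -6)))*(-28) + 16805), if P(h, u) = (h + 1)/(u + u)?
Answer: 46849/42313 ≈ 1.1072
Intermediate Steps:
P(h, u) = (1 + h)/(2*u) (P(h, u) = (1 + h)/((2*u)) = (1 + h)*(1/(2*u)) = (1 + h)/(2*u))
((-3 - 46)*(-75) + 43174)/((9 + (-42 + 19)*(40 + P(-1, -6)))*(-28) + 16805) = ((-3 - 46)*(-75) + 43174)/((9 + (-42 + 19)*(40 + (1/2)*(1 - 1)/(-6)))*(-28) + 16805) = (-49*(-75) + 43174)/((9 - 23*(40 + (1/2)*(-1/6)*0))*(-28) + 16805) = (3675 + 43174)/((9 - 23*(40 + 0))*(-28) + 16805) = 46849/((9 - 23*40)*(-28) + 16805) = 46849/((9 - 920)*(-28) + 16805) = 46849/(-911*(-28) + 16805) = 46849/(25508 + 16805) = 46849/42313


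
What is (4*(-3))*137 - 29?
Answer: -1673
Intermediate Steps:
(4*(-3))*137 - 29 = -12*137 - 29 = -1644 - 29 = -1673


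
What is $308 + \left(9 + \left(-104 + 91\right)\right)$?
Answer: $304$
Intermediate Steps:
$308 + \left(9 + \left(-104 + 91\right)\right) = 308 + \left(9 - 13\right) = 308 - 4 = 304$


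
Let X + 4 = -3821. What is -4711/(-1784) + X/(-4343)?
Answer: 27283673/7747912 ≈ 3.5214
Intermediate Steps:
X = -3825 (X = -4 - 3821 = -3825)
-4711/(-1784) + X/(-4343) = -4711/(-1784) - 3825/(-4343) = -4711*(-1/1784) - 3825*(-1/4343) = 4711/1784 + 3825/4343 = 27283673/7747912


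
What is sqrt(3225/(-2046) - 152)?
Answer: I*sqrt(71431998)/682 ≈ 12.393*I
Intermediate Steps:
sqrt(3225/(-2046) - 152) = sqrt(3225*(-1/2046) - 152) = sqrt(-1075/682 - 152) = sqrt(-104739/682) = I*sqrt(71431998)/682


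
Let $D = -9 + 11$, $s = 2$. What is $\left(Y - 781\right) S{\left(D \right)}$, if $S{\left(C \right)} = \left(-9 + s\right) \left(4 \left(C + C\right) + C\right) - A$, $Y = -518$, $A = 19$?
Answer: $188355$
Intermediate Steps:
$D = 2$
$S{\left(C \right)} = -19 - 63 C$ ($S{\left(C \right)} = \left(-9 + 2\right) \left(4 \left(C + C\right) + C\right) - 19 = - 7 \left(4 \cdot 2 C + C\right) - 19 = - 7 \left(8 C + C\right) - 19 = - 7 \cdot 9 C - 19 = - 63 C - 19 = -19 - 63 C$)
$\left(Y - 781\right) S{\left(D \right)} = \left(-518 - 781\right) \left(-19 - 126\right) = - 1299 \left(-19 - 126\right) = \left(-1299\right) \left(-145\right) = 188355$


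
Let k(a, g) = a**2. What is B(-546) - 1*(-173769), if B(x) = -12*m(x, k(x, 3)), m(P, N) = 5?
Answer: 173709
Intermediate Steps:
B(x) = -60 (B(x) = -12*5 = -60)
B(-546) - 1*(-173769) = -60 - 1*(-173769) = -60 + 173769 = 173709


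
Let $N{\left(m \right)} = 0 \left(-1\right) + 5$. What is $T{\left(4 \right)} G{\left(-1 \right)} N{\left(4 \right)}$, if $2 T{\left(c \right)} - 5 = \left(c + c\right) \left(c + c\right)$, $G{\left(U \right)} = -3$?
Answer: $- \frac{1035}{2} \approx -517.5$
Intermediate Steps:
$N{\left(m \right)} = 5$ ($N{\left(m \right)} = 0 + 5 = 5$)
$T{\left(c \right)} = \frac{5}{2} + 2 c^{2}$ ($T{\left(c \right)} = \frac{5}{2} + \frac{\left(c + c\right) \left(c + c\right)}{2} = \frac{5}{2} + \frac{2 c 2 c}{2} = \frac{5}{2} + \frac{4 c^{2}}{2} = \frac{5}{2} + 2 c^{2}$)
$T{\left(4 \right)} G{\left(-1 \right)} N{\left(4 \right)} = \left(\frac{5}{2} + 2 \cdot 4^{2}\right) \left(-3\right) 5 = \left(\frac{5}{2} + 2 \cdot 16\right) \left(-3\right) 5 = \left(\frac{5}{2} + 32\right) \left(-3\right) 5 = \frac{69}{2} \left(-3\right) 5 = \left(- \frac{207}{2}\right) 5 = - \frac{1035}{2}$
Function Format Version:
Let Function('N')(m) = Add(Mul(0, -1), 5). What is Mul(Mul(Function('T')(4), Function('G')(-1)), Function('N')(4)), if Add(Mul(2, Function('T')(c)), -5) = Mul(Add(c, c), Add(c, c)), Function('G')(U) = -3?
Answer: Rational(-1035, 2) ≈ -517.50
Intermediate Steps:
Function('N')(m) = 5 (Function('N')(m) = Add(0, 5) = 5)
Function('T')(c) = Add(Rational(5, 2), Mul(2, Pow(c, 2))) (Function('T')(c) = Add(Rational(5, 2), Mul(Rational(1, 2), Mul(Add(c, c), Add(c, c)))) = Add(Rational(5, 2), Mul(Rational(1, 2), Mul(Mul(2, c), Mul(2, c)))) = Add(Rational(5, 2), Mul(Rational(1, 2), Mul(4, Pow(c, 2)))) = Add(Rational(5, 2), Mul(2, Pow(c, 2))))
Mul(Mul(Function('T')(4), Function('G')(-1)), Function('N')(4)) = Mul(Mul(Add(Rational(5, 2), Mul(2, Pow(4, 2))), -3), 5) = Mul(Mul(Add(Rational(5, 2), Mul(2, 16)), -3), 5) = Mul(Mul(Add(Rational(5, 2), 32), -3), 5) = Mul(Mul(Rational(69, 2), -3), 5) = Mul(Rational(-207, 2), 5) = Rational(-1035, 2)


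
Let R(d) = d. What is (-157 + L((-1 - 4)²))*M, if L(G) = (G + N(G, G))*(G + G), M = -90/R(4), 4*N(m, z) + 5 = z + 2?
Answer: -30780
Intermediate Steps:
N(m, z) = -¾ + z/4 (N(m, z) = -5/4 + (z + 2)/4 = -5/4 + (2 + z)/4 = -5/4 + (½ + z/4) = -¾ + z/4)
M = -45/2 (M = -90/4 = -90*¼ = -45/2 ≈ -22.500)
L(G) = 2*G*(-¾ + 5*G/4) (L(G) = (G + (-¾ + G/4))*(G + G) = (-¾ + 5*G/4)*(2*G) = 2*G*(-¾ + 5*G/4))
(-157 + L((-1 - 4)²))*M = (-157 + (-1 - 4)²*(-3 + 5*(-1 - 4)²)/2)*(-45/2) = (-157 + (½)*(-5)²*(-3 + 5*(-5)²))*(-45/2) = (-157 + (½)*25*(-3 + 5*25))*(-45/2) = (-157 + (½)*25*(-3 + 125))*(-45/2) = (-157 + (½)*25*122)*(-45/2) = (-157 + 1525)*(-45/2) = 1368*(-45/2) = -30780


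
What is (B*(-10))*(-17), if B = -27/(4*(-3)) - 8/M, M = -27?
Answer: 23375/54 ≈ 432.87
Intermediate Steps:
B = 275/108 (B = -27/(4*(-3)) - 8/(-27) = -27/(-12) - 8*(-1/27) = -27*(-1/12) + 8/27 = 9/4 + 8/27 = 275/108 ≈ 2.5463)
(B*(-10))*(-17) = ((275/108)*(-10))*(-17) = -1375/54*(-17) = 23375/54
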